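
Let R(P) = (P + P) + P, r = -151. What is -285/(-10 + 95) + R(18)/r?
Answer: -9525/2567 ≈ -3.7106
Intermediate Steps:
R(P) = 3*P (R(P) = 2*P + P = 3*P)
-285/(-10 + 95) + R(18)/r = -285/(-10 + 95) + (3*18)/(-151) = -285/85 + 54*(-1/151) = -285*1/85 - 54/151 = -57/17 - 54/151 = -9525/2567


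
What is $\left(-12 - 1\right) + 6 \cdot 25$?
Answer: $137$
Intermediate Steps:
$\left(-12 - 1\right) + 6 \cdot 25 = \left(-12 - 1\right) + 150 = -13 + 150 = 137$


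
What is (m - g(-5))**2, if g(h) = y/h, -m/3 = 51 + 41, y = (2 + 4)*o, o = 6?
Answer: 1806336/25 ≈ 72254.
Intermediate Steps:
y = 36 (y = (2 + 4)*6 = 6*6 = 36)
m = -276 (m = -3*(51 + 41) = -3*92 = -276)
g(h) = 36/h
(m - g(-5))**2 = (-276 - 36/(-5))**2 = (-276 - 36*(-1)/5)**2 = (-276 - 1*(-36/5))**2 = (-276 + 36/5)**2 = (-1344/5)**2 = 1806336/25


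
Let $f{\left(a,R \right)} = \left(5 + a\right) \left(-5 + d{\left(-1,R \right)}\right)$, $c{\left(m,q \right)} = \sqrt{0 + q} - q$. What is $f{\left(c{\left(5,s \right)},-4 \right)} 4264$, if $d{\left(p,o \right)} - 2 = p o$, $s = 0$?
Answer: $21320$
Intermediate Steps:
$d{\left(p,o \right)} = 2 + o p$ ($d{\left(p,o \right)} = 2 + p o = 2 + o p$)
$c{\left(m,q \right)} = \sqrt{q} - q$
$f{\left(a,R \right)} = \left(-3 - R\right) \left(5 + a\right)$ ($f{\left(a,R \right)} = \left(5 + a\right) \left(-5 + \left(2 + R \left(-1\right)\right)\right) = \left(5 + a\right) \left(-5 - \left(-2 + R\right)\right) = \left(5 + a\right) \left(-3 - R\right) = \left(-3 - R\right) \left(5 + a\right)$)
$f{\left(c{\left(5,s \right)},-4 \right)} 4264 = \left(-15 - -20 - 5 \left(\sqrt{0} - 0\right) - \left(\sqrt{0} - 0\right) \left(-2 - 4\right)\right) 4264 = \left(-15 + 20 - 5 \left(0 + 0\right) - \left(0 + 0\right) \left(-6\right)\right) 4264 = \left(-15 + 20 - 0 - 0 \left(-6\right)\right) 4264 = \left(-15 + 20 + 0 + 0\right) 4264 = 5 \cdot 4264 = 21320$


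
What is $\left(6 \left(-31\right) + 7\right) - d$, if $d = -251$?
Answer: $72$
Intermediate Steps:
$\left(6 \left(-31\right) + 7\right) - d = \left(6 \left(-31\right) + 7\right) - -251 = \left(-186 + 7\right) + 251 = -179 + 251 = 72$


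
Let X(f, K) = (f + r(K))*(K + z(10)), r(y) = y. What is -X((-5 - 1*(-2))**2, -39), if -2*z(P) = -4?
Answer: -1110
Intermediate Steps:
z(P) = 2 (z(P) = -1/2*(-4) = 2)
X(f, K) = (2 + K)*(K + f) (X(f, K) = (f + K)*(K + 2) = (K + f)*(2 + K) = (2 + K)*(K + f))
-X((-5 - 1*(-2))**2, -39) = -((-39)**2 + 2*(-39) + 2*(-5 - 1*(-2))**2 - 39*(-5 - 1*(-2))**2) = -(1521 - 78 + 2*(-5 + 2)**2 - 39*(-5 + 2)**2) = -(1521 - 78 + 2*(-3)**2 - 39*(-3)**2) = -(1521 - 78 + 2*9 - 39*9) = -(1521 - 78 + 18 - 351) = -1*1110 = -1110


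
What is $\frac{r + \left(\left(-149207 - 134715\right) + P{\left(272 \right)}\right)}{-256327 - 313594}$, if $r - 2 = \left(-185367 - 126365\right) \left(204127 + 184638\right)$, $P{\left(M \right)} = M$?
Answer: $\frac{11017343148}{51811} \approx 2.1264 \cdot 10^{5}$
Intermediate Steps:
$r = -121190490978$ ($r = 2 + \left(-185367 - 126365\right) \left(204127 + 184638\right) = 2 - 121190490980 = -121190490978$)
$\frac{r + \left(\left(-149207 - 134715\right) + P{\left(272 \right)}\right)}{-256327 - 313594} = \frac{-121190490978 + \left(\left(-149207 - 134715\right) + 272\right)}{-256327 - 313594} = \frac{-121190490978 + \left(-283922 + 272\right)}{-569921} = \left(-121190490978 - 283650\right) \left(- \frac{1}{569921}\right) = \left(-121190774628\right) \left(- \frac{1}{569921}\right) = \frac{11017343148}{51811}$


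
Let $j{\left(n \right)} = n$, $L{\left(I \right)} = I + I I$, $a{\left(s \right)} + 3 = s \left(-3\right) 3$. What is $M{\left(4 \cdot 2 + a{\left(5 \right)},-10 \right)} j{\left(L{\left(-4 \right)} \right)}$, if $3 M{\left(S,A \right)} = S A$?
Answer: $1600$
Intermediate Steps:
$a{\left(s \right)} = -3 - 9 s$ ($a{\left(s \right)} = -3 + s \left(-3\right) 3 = -3 + - 3 s 3 = -3 - 9 s$)
$L{\left(I \right)} = I + I^{2}$
$M{\left(S,A \right)} = \frac{A S}{3}$ ($M{\left(S,A \right)} = \frac{S A}{3} = \frac{A S}{3}$)
$M{\left(4 \cdot 2 + a{\left(5 \right)},-10 \right)} j{\left(L{\left(-4 \right)} \right)} = \frac{1}{3} \left(-10\right) \left(4 \cdot 2 - 48\right) \left(- 4 \left(1 - 4\right)\right) = \frac{1}{3} \left(-10\right) \left(8 - 48\right) \left(\left(-4\right) \left(-3\right)\right) = \frac{1}{3} \left(-10\right) \left(8 - 48\right) 12 = \frac{1}{3} \left(-10\right) \left(-40\right) 12 = \frac{400}{3} \cdot 12 = 1600$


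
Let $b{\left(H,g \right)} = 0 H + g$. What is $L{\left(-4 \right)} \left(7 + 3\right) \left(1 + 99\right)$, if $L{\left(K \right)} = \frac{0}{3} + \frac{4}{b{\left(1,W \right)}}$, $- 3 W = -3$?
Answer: $4000$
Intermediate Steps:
$W = 1$ ($W = \left(- \frac{1}{3}\right) \left(-3\right) = 1$)
$b{\left(H,g \right)} = g$ ($b{\left(H,g \right)} = 0 + g = g$)
$L{\left(K \right)} = 4$ ($L{\left(K \right)} = \frac{0}{3} + \frac{4}{1} = 0 \cdot \frac{1}{3} + 4 \cdot 1 = 0 + 4 = 4$)
$L{\left(-4 \right)} \left(7 + 3\right) \left(1 + 99\right) = 4 \left(7 + 3\right) \left(1 + 99\right) = 4 \cdot 10 \cdot 100 = 40 \cdot 100 = 4000$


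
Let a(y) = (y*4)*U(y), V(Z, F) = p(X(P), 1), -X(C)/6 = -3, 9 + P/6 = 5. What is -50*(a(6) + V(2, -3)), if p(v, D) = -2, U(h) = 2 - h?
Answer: 4900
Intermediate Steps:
P = -24 (P = -54 + 6*5 = -54 + 30 = -24)
X(C) = 18 (X(C) = -6*(-3) = 18)
V(Z, F) = -2
a(y) = 4*y*(2 - y) (a(y) = (y*4)*(2 - y) = (4*y)*(2 - y) = 4*y*(2 - y))
-50*(a(6) + V(2, -3)) = -50*(4*6*(2 - 1*6) - 2) = -50*(4*6*(2 - 6) - 2) = -50*(4*6*(-4) - 2) = -50*(-96 - 2) = -50*(-98) = 4900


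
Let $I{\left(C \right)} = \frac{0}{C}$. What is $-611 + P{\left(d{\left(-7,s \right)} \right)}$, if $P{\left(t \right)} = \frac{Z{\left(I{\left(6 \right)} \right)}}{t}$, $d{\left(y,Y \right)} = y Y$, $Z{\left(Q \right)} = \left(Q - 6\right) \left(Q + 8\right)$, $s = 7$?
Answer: $- \frac{29891}{49} \approx -610.02$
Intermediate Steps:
$I{\left(C \right)} = 0$
$Z{\left(Q \right)} = \left(-6 + Q\right) \left(8 + Q\right)$
$d{\left(y,Y \right)} = Y y$
$P{\left(t \right)} = - \frac{48}{t}$ ($P{\left(t \right)} = \frac{-48 + 0^{2} + 2 \cdot 0}{t} = \frac{-48 + 0 + 0}{t} = - \frac{48}{t}$)
$-611 + P{\left(d{\left(-7,s \right)} \right)} = -611 - \frac{48}{7 \left(-7\right)} = -611 - \frac{48}{-49} = -611 - - \frac{48}{49} = -611 + \frac{48}{49} = - \frac{29891}{49}$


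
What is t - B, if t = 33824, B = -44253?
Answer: 78077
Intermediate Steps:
t - B = 33824 - 1*(-44253) = 33824 + 44253 = 78077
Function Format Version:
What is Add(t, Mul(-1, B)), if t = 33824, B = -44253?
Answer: 78077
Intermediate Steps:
Add(t, Mul(-1, B)) = Add(33824, Mul(-1, -44253)) = Add(33824, 44253) = 78077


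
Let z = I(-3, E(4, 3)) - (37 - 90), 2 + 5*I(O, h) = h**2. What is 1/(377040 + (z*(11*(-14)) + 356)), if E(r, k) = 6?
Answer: 5/1840934 ≈ 2.7160e-6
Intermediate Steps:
I(O, h) = -2/5 + h**2/5
z = 299/5 (z = (-2/5 + (1/5)*6**2) - (37 - 90) = (-2/5 + (1/5)*36) - 1*(-53) = (-2/5 + 36/5) + 53 = 34/5 + 53 = 299/5 ≈ 59.800)
1/(377040 + (z*(11*(-14)) + 356)) = 1/(377040 + (299*(11*(-14))/5 + 356)) = 1/(377040 + ((299/5)*(-154) + 356)) = 1/(377040 + (-46046/5 + 356)) = 1/(377040 - 44266/5) = 1/(1840934/5) = 5/1840934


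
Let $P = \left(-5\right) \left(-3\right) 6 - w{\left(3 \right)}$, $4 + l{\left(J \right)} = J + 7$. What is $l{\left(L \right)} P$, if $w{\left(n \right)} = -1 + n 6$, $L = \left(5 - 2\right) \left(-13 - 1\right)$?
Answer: $-2847$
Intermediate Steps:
$L = -42$ ($L = 3 \left(-14\right) = -42$)
$w{\left(n \right)} = -1 + 6 n$
$l{\left(J \right)} = 3 + J$ ($l{\left(J \right)} = -4 + \left(J + 7\right) = -4 + \left(7 + J\right) = 3 + J$)
$P = 73$ ($P = \left(-5\right) \left(-3\right) 6 - \left(-1 + 6 \cdot 3\right) = 15 \cdot 6 - \left(-1 + 18\right) = 90 - 17 = 73$)
$l{\left(L \right)} P = \left(3 - 42\right) 73 = \left(-39\right) 73 = -2847$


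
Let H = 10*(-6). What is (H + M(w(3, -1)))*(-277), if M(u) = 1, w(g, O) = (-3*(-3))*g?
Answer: 16343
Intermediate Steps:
w(g, O) = 9*g
H = -60
(H + M(w(3, -1)))*(-277) = (-60 + 1)*(-277) = -59*(-277) = 16343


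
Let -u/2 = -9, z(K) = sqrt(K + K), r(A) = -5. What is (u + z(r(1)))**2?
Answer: (18 + I*sqrt(10))**2 ≈ 314.0 + 113.84*I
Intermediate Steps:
z(K) = sqrt(2)*sqrt(K) (z(K) = sqrt(2*K) = sqrt(2)*sqrt(K))
u = 18 (u = -2*(-9) = 18)
(u + z(r(1)))**2 = (18 + sqrt(2)*sqrt(-5))**2 = (18 + sqrt(2)*(I*sqrt(5)))**2 = (18 + I*sqrt(10))**2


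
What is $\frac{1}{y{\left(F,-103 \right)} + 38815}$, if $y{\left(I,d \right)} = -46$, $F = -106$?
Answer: $\frac{1}{38769} \approx 2.5794 \cdot 10^{-5}$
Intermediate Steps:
$\frac{1}{y{\left(F,-103 \right)} + 38815} = \frac{1}{-46 + 38815} = \frac{1}{38769}$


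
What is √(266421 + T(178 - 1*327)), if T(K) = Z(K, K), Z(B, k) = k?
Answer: 4*√16642 ≈ 516.02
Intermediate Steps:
T(K) = K
√(266421 + T(178 - 1*327)) = √(266421 + (178 - 1*327)) = √(266421 + (178 - 327)) = √(266421 - 149) = √266272 = 4*√16642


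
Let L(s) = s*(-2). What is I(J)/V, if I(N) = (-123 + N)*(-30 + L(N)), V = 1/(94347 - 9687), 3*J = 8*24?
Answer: 789200520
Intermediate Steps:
L(s) = -2*s
J = 64 (J = (8*24)/3 = (⅓)*192 = 64)
V = 1/84660 ≈ 1.1812e-5
I(N) = (-123 + N)*(-30 - 2*N)
I(J)/V = (3690 - 2*64² + 216*64)/(1/84660) = (3690 - 2*4096 + 13824)*84660 = (3690 - 8192 + 13824)*84660 = 9322*84660 = 789200520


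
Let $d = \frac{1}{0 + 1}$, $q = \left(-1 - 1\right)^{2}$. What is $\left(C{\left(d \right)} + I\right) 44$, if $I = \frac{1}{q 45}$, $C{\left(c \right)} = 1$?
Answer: $\frac{1991}{45} \approx 44.244$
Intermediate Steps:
$q = 4$ ($q = \left(-2\right)^{2} = 4$)
$d = 1$ ($d = 1^{-1} = 1$)
$I = \frac{1}{180}$ ($I = \frac{1}{4 \cdot 45} = \frac{1}{4} \cdot \frac{1}{45} = \frac{1}{180} \approx 0.0055556$)
$\left(C{\left(d \right)} + I\right) 44 = \left(1 + \frac{1}{180}\right) 44 = \frac{181}{180} \cdot 44 = \frac{1991}{45}$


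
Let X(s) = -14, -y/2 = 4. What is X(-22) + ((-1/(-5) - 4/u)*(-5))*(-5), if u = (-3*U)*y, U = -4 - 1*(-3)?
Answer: -29/6 ≈ -4.8333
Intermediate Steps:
y = -8 (y = -2*4 = -8)
U = -1 (U = -4 + 3 = -1)
u = -24 (u = -3*(-1)*(-8) = 3*(-8) = -24)
X(-22) + ((-1/(-5) - 4/u)*(-5))*(-5) = -14 + ((-1/(-5) - 4/(-24))*(-5))*(-5) = -14 + ((-1*(-⅕) - 4*(-1/24))*(-5))*(-5) = -14 + ((⅕ + ⅙)*(-5))*(-5) = -14 + ((11/30)*(-5))*(-5) = -14 - 11/6*(-5) = -14 + 55/6 = -29/6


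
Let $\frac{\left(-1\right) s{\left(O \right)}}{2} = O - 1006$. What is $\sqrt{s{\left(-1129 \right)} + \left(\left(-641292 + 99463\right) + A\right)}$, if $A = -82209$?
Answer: $2 i \sqrt{154942} \approx 787.25 i$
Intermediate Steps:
$s{\left(O \right)} = 2012 - 2 O$ ($s{\left(O \right)} = - 2 \left(O - 1006\right) = - 2 \left(-1006 + O\right) = 2012 - 2 O$)
$\sqrt{s{\left(-1129 \right)} + \left(\left(-641292 + 99463\right) + A\right)} = \sqrt{\left(2012 - -2258\right) + \left(\left(-641292 + 99463\right) - 82209\right)} = \sqrt{\left(2012 + 2258\right) - 624038} = \sqrt{4270 - 624038} = \sqrt{-619768} = 2 i \sqrt{154942}$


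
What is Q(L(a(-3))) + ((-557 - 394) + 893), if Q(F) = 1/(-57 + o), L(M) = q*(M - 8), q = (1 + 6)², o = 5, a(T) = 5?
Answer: -3017/52 ≈ -58.019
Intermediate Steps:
q = 49 (q = 7² = 49)
L(M) = -392 + 49*M (L(M) = 49*(M - 8) = 49*(-8 + M) = -392 + 49*M)
Q(F) = -1/52 (Q(F) = 1/(-57 + 5) = 1/(-52) = -1/52)
Q(L(a(-3))) + ((-557 - 394) + 893) = -1/52 + ((-557 - 394) + 893) = -1/52 + (-951 + 893) = -1/52 - 58 = -3017/52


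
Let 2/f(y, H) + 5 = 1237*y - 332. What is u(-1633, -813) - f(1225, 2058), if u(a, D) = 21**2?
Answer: 334054853/757494 ≈ 441.00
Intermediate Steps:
f(y, H) = 2/(-337 + 1237*y) (f(y, H) = 2/(-5 + (1237*y - 332)) = 2/(-5 + (-332 + 1237*y)) = 2/(-337 + 1237*y))
u(a, D) = 441
u(-1633, -813) - f(1225, 2058) = 441 - 2/(-337 + 1237*1225) = 441 - 2/(-337 + 1515325) = 441 - 2/1514988 = 441 - 1*1/757494 = 441 - 1/757494 = 334054853/757494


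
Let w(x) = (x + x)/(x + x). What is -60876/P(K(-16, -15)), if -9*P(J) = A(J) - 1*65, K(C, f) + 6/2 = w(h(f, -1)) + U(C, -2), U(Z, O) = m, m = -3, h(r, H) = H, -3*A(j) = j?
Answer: -43254/5 ≈ -8650.8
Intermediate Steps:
A(j) = -j/3
w(x) = 1 (w(x) = (2*x)/((2*x)) = (2*x)*(1/(2*x)) = 1)
U(Z, O) = -3
K(C, f) = -5 (K(C, f) = -3 + (1 - 3) = -3 - 2 = -5)
P(J) = 65/9 + J/27 (P(J) = -(-J/3 - 1*65)/9 = -(-J/3 - 65)/9 = -(-65 - J/3)/9 = 65/9 + J/27)
-60876/P(K(-16, -15)) = -60876/(65/9 + (1/27)*(-5)) = -60876/(65/9 - 5/27) = -60876/190/27 = -60876*27/190 = -43254/5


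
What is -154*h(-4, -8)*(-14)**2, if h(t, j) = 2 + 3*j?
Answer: 664048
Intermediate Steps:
-154*h(-4, -8)*(-14)**2 = -154*(2 + 3*(-8))*(-14)**2 = -154*(2 - 24)*196 = -154*(-22)*196 = 3388*196 = 664048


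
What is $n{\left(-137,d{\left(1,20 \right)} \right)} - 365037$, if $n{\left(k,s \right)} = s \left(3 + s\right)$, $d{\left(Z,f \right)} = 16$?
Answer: $-364733$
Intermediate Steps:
$n{\left(-137,d{\left(1,20 \right)} \right)} - 365037 = 16 \left(3 + 16\right) - 365037 = 16 \cdot 19 - 365037 = 304 - 365037 = -364733$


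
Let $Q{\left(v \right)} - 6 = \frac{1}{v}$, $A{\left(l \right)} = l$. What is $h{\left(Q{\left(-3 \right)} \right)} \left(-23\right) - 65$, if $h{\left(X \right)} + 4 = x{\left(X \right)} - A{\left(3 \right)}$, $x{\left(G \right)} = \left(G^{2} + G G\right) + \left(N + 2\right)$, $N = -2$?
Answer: $- \frac{12430}{9} \approx -1381.1$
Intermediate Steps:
$x{\left(G \right)} = 2 G^{2}$ ($x{\left(G \right)} = \left(G^{2} + G G\right) + \left(-2 + 2\right) = \left(G^{2} + G^{2}\right) + 0 = 2 G^{2} + 0 = 2 G^{2}$)
$Q{\left(v \right)} = 6 + \frac{1}{v}$
$h{\left(X \right)} = -7 + 2 X^{2}$ ($h{\left(X \right)} = -4 + \left(2 X^{2} - 3\right) = -4 + \left(-3 + 2 X^{2}\right) = -7 + 2 X^{2}$)
$h{\left(Q{\left(-3 \right)} \right)} \left(-23\right) - 65 = \left(-7 + 2 \left(6 + \frac{1}{-3}\right)^{2}\right) \left(-23\right) - 65 = \left(-7 + 2 \left(6 - \frac{1}{3}\right)^{2}\right) \left(-23\right) - 65 = \left(-7 + 2 \left(\frac{17}{3}\right)^{2}\right) \left(-23\right) - 65 = \left(-7 + 2 \cdot \frac{289}{9}\right) \left(-23\right) - 65 = \left(-7 + \frac{578}{9}\right) \left(-23\right) - 65 = \frac{515}{9} \left(-23\right) - 65 = - \frac{11845}{9} - 65 = - \frac{12430}{9}$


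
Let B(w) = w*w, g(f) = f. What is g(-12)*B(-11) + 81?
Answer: -1371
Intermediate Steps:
B(w) = w**2
g(-12)*B(-11) + 81 = -12*(-11)**2 + 81 = -12*121 + 81 = -1452 + 81 = -1371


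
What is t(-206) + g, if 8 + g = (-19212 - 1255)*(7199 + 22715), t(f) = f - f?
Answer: -612249846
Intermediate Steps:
t(f) = 0
g = -612249846 (g = -8 + (-19212 - 1255)*(7199 + 22715) = -8 - 20467*29914 = -8 - 612249838 = -612249846)
t(-206) + g = 0 - 612249846 = -612249846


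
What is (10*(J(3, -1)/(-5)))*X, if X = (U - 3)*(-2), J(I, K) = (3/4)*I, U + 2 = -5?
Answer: -90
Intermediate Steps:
U = -7 (U = -2 - 5 = -7)
J(I, K) = 3*I/4 (J(I, K) = (3*(¼))*I = 3*I/4)
X = 20 (X = (-7 - 3)*(-2) = -10*(-2) = 20)
(10*(J(3, -1)/(-5)))*X = (10*(((¾)*3)/(-5)))*20 = (10*((9/4)*(-⅕)))*20 = (10*(-9/20))*20 = -9/2*20 = -90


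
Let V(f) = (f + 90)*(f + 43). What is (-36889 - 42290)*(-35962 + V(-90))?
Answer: 2847435198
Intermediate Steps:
V(f) = (43 + f)*(90 + f) (V(f) = (90 + f)*(43 + f) = (43 + f)*(90 + f))
(-36889 - 42290)*(-35962 + V(-90)) = (-36889 - 42290)*(-35962 + (3870 + (-90)² + 133*(-90))) = -79179*(-35962 + (3870 + 8100 - 11970)) = -79179*(-35962 + 0) = -79179*(-35962) = 2847435198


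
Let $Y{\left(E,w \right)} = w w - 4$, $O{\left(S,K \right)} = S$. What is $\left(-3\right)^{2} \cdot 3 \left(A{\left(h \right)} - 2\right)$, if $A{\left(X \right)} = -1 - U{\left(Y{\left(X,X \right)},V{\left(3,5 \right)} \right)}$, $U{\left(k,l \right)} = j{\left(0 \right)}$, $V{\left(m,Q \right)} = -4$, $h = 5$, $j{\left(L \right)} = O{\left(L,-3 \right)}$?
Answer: $-81$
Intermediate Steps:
$j{\left(L \right)} = L$
$Y{\left(E,w \right)} = -4 + w^{2}$ ($Y{\left(E,w \right)} = w^{2} - 4 = -4 + w^{2}$)
$U{\left(k,l \right)} = 0$
$A{\left(X \right)} = -1$ ($A{\left(X \right)} = -1 - 0 = -1 + 0 = -1$)
$\left(-3\right)^{2} \cdot 3 \left(A{\left(h \right)} - 2\right) = \left(-3\right)^{2} \cdot 3 \left(-1 - 2\right) = 9 \cdot 3 \left(-3\right) = 9 \left(-9\right) = -81$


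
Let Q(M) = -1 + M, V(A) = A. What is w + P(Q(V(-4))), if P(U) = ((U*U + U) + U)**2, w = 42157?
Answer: 42382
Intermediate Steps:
P(U) = (U**2 + 2*U)**2 (P(U) = ((U**2 + U) + U)**2 = ((U + U**2) + U)**2 = (U**2 + 2*U)**2)
w + P(Q(V(-4))) = 42157 + (-1 - 4)**2*(2 + (-1 - 4))**2 = 42157 + (-5)**2*(2 - 5)**2 = 42157 + 25*(-3)**2 = 42157 + 25*9 = 42157 + 225 = 42382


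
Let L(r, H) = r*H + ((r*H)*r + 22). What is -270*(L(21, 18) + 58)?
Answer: -2266920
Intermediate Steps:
L(r, H) = 22 + H*r + H*r² (L(r, H) = H*r + ((H*r)*r + 22) = H*r + (H*r² + 22) = H*r + (22 + H*r²) = 22 + H*r + H*r²)
-270*(L(21, 18) + 58) = -270*((22 + 18*21 + 18*21²) + 58) = -270*((22 + 378 + 18*441) + 58) = -270*((22 + 378 + 7938) + 58) = -270*(8338 + 58) = -270*8396 = -2266920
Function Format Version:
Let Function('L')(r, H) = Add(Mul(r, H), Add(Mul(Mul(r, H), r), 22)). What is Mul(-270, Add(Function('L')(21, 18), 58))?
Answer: -2266920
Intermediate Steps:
Function('L')(r, H) = Add(22, Mul(H, r), Mul(H, Pow(r, 2))) (Function('L')(r, H) = Add(Mul(H, r), Add(Mul(Mul(H, r), r), 22)) = Add(Mul(H, r), Add(Mul(H, Pow(r, 2)), 22)) = Add(Mul(H, r), Add(22, Mul(H, Pow(r, 2)))) = Add(22, Mul(H, r), Mul(H, Pow(r, 2))))
Mul(-270, Add(Function('L')(21, 18), 58)) = Mul(-270, Add(Add(22, Mul(18, 21), Mul(18, Pow(21, 2))), 58)) = Mul(-270, Add(Add(22, 378, Mul(18, 441)), 58)) = Mul(-270, Add(Add(22, 378, 7938), 58)) = Mul(-270, Add(8338, 58)) = Mul(-270, 8396) = -2266920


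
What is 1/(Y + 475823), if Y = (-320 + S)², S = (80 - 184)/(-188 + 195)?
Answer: 49/28809663 ≈ 1.7008e-6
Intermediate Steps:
S = -104/7 ≈ -14.857
Y = 5494336/49 (Y = (-320 - 104/7)² = (-2344/7)² = 5494336/49 ≈ 1.1213e+5)
1/(Y + 475823) = 1/(5494336/49 + 475823) = 1/(28809663/49) = 49/28809663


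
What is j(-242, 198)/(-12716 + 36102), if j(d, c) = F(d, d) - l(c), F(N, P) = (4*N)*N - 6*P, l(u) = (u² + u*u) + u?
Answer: 7141/1063 ≈ 6.7178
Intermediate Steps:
l(u) = u + 2*u² (l(u) = (u² + u²) + u = 2*u² + u = u + 2*u²)
F(N, P) = -6*P + 4*N² (F(N, P) = 4*N² - 6*P = -6*P + 4*N²)
j(d, c) = -6*d + 4*d² - c*(1 + 2*c) (j(d, c) = (-6*d + 4*d²) - c*(1 + 2*c) = -6*d + 4*d² - c*(1 + 2*c))
j(-242, 198)/(-12716 + 36102) = (-6*(-242) + 4*(-242)² - 1*198*(1 + 2*198))/(-12716 + 36102) = (1452 + 4*58564 - 1*198*(1 + 396))/23386 = (1452 + 234256 - 1*198*397)*(1/23386) = (1452 + 234256 - 78606)*(1/23386) = 157102*(1/23386) = 7141/1063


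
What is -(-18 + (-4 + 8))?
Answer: 14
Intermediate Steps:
-(-18 + (-4 + 8)) = -(-18 + 4) = -1*(-14) = 14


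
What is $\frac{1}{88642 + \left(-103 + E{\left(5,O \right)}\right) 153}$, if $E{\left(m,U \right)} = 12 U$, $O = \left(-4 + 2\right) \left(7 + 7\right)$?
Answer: $\frac{1}{21475} \approx 4.6566 \cdot 10^{-5}$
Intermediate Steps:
$O = -28$ ($O = \left(-2\right) 14 = -28$)
$\frac{1}{88642 + \left(-103 + E{\left(5,O \right)}\right) 153} = \frac{1}{88642 + \left(-103 + 12 \left(-28\right)\right) 153} = \frac{1}{88642 + \left(-103 - 336\right) 153} = \frac{1}{88642 - 67167} = \frac{1}{21475}$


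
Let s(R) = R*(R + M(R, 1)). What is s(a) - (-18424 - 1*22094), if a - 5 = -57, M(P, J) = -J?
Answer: 43274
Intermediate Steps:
a = -52 (a = 5 - 57 = -52)
s(R) = R*(-1 + R) (s(R) = R*(R - 1*1) = R*(R - 1) = R*(-1 + R))
s(a) - (-18424 - 1*22094) = -52*(-1 - 52) - (-18424 - 1*22094) = -52*(-53) - (-18424 - 22094) = 2756 - 1*(-40518) = 2756 + 40518 = 43274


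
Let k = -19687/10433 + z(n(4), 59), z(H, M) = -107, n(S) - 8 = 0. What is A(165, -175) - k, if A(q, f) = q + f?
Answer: 1031688/10433 ≈ 98.887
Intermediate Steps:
n(S) = 8 (n(S) = 8 + 0 = 8)
A(q, f) = f + q
k = -1136018/10433 (k = -19687/10433 - 107 = -1136018/10433 ≈ -108.89)
A(165, -175) - k = (-175 + 165) - 1*(-1136018/10433) = -10 + 1136018/10433 = 1031688/10433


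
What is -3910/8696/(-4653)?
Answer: 1955/20231244 ≈ 9.6633e-5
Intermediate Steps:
-3910/8696/(-4653) = -3910*1/8696*(-1/4653) = -1955/4348*(-1/4653) = 1955/20231244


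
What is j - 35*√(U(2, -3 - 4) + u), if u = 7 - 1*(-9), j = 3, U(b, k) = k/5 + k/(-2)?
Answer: 3 - 7*√1810/2 ≈ -145.90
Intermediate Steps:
U(b, k) = -3*k/10 (U(b, k) = k*(⅕) + k*(-½) = k/5 - k/2 = -3*k/10)
u = 16 (u = 7 + 9 = 16)
j - 35*√(U(2, -3 - 4) + u) = 3 - 35*√(-3*(-3 - 4)/10 + 16) = 3 - 35*√(-3/10*(-7) + 16) = 3 - 35*√(21/10 + 16) = 3 - 7*√1810/2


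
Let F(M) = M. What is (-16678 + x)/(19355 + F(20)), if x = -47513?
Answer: -64191/19375 ≈ -3.3131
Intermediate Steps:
(-16678 + x)/(19355 + F(20)) = (-16678 - 47513)/(19355 + 20) = -64191/19375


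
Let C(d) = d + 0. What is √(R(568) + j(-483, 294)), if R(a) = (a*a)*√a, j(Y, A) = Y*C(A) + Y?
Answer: √(-142485 + 645248*√142) ≈ 2747.1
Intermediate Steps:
C(d) = d
j(Y, A) = Y + A*Y (j(Y, A) = Y*A + Y = A*Y + Y = Y + A*Y)
R(a) = a^(5/2) (R(a) = a²*√a = a^(5/2))
√(R(568) + j(-483, 294)) = √(568^(5/2) - 483*(1 + 294)) = √(645248*√142 - 483*295) = √(645248*√142 - 142485) = √(-142485 + 645248*√142)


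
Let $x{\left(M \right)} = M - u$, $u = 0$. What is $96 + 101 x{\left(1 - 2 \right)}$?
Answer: $-5$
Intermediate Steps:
$x{\left(M \right)} = M$ ($x{\left(M \right)} = M - 0 = M + 0 = M$)
$96 + 101 x{\left(1 - 2 \right)} = 96 + 101 \left(1 - 2\right) = 96 + 101 \left(-1\right) = 96 - 101 = -5$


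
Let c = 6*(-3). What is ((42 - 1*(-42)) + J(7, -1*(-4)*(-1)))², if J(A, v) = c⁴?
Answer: 11037603600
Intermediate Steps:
c = -18
J(A, v) = 104976 (J(A, v) = (-18)⁴ = 104976)
((42 - 1*(-42)) + J(7, -1*(-4)*(-1)))² = ((42 - 1*(-42)) + 104976)² = ((42 + 42) + 104976)² = (84 + 104976)² = 105060² = 11037603600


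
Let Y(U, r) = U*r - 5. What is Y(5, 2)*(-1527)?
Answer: -7635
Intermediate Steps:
Y(U, r) = -5 + U*r
Y(5, 2)*(-1527) = (-5 + 5*2)*(-1527) = (-5 + 10)*(-1527) = 5*(-1527) = -7635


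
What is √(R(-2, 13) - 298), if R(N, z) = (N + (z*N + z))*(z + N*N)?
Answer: I*√553 ≈ 23.516*I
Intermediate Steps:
R(N, z) = (z + N²)*(N + z + N*z) (R(N, z) = (N + (N*z + z))*(z + N²) = (N + (z + N*z))*(z + N²) = (N + z + N*z)*(z + N²) = (z + N²)*(N + z + N*z))
√(R(-2, 13) - 298) = √(((-2)³ + 13² - 2*13 - 2*13² + 13*(-2)² + 13*(-2)³) - 298) = √((-8 + 169 - 26 - 2*169 + 13*4 + 13*(-8)) - 298) = √((-8 + 169 - 26 - 338 + 52 - 104) - 298) = √(-255 - 298) = √(-553) = I*√553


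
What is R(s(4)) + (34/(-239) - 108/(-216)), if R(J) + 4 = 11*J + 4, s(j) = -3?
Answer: -15603/478 ≈ -32.642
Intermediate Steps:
R(J) = 11*J (R(J) = -4 + (11*J + 4) = -4 + (4 + 11*J) = 11*J)
R(s(4)) + (34/(-239) - 108/(-216)) = 11*(-3) + (34/(-239) - 108/(-216)) = -33 + (34*(-1/239) - 108*(-1/216)) = -33 + (-34/239 + ½) = -33 + 171/478 = -15603/478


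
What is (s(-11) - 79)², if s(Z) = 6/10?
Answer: 153664/25 ≈ 6146.6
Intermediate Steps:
s(Z) = ⅗ (s(Z) = 6*(⅒) = ⅗)
(s(-11) - 79)² = (⅗ - 79)² = (-392/5)² = 153664/25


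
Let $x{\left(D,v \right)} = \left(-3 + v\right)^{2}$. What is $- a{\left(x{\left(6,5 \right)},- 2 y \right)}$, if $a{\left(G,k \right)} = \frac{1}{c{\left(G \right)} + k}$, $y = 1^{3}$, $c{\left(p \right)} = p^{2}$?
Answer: $- \frac{1}{14} \approx -0.071429$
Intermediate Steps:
$y = 1$
$a{\left(G,k \right)} = \frac{1}{k + G^{2}}$ ($a{\left(G,k \right)} = \frac{1}{G^{2} + k} = \frac{1}{k + G^{2}}$)
$- a{\left(x{\left(6,5 \right)},- 2 y \right)} = - \frac{1}{\left(-2\right) 1 + \left(\left(-3 + 5\right)^{2}\right)^{2}} = - \frac{1}{-2 + \left(2^{2}\right)^{2}} = - \frac{1}{-2 + 4^{2}} = - \frac{1}{-2 + 16} = - \frac{1}{14}$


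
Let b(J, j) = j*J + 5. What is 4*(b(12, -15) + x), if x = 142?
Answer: -132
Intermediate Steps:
b(J, j) = 5 + J*j (b(J, j) = J*j + 5 = 5 + J*j)
4*(b(12, -15) + x) = 4*((5 + 12*(-15)) + 142) = 4*((5 - 180) + 142) = 4*(-175 + 142) = 4*(-33) = -132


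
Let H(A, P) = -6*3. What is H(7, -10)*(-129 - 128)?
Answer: 4626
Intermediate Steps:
H(A, P) = -18
H(7, -10)*(-129 - 128) = -18*(-129 - 128) = -18*(-257) = 4626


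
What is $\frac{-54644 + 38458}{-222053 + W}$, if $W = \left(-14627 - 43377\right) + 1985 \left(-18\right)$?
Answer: $\frac{16186}{315787} \approx 0.051256$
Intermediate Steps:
$W = -93734$ ($W = -58004 - 35730 = -93734$)
$\frac{-54644 + 38458}{-222053 + W} = \frac{-54644 + 38458}{-222053 - 93734} = - \frac{16186}{-315787} = \left(-16186\right) \left(- \frac{1}{315787}\right) = \frac{16186}{315787}$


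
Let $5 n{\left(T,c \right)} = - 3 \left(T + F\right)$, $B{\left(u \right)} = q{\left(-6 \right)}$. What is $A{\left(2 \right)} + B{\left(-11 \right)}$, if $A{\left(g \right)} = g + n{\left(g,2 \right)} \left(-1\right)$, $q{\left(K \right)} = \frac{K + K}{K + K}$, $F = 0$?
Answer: $\frac{21}{5} \approx 4.2$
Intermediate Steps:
$q{\left(K \right)} = 1$ ($q{\left(K \right)} = \frac{2 K}{2 K} = 2 K \frac{1}{2 K} = 1$)
$B{\left(u \right)} = 1$
$n{\left(T,c \right)} = - \frac{3 T}{5}$ ($n{\left(T,c \right)} = \frac{\left(-3\right) \left(T + 0\right)}{5} = \frac{\left(-3\right) T}{5} = - \frac{3 T}{5}$)
$A{\left(g \right)} = \frac{8 g}{5}$ ($A{\left(g \right)} = g + - \frac{3 g}{5} \left(-1\right) = g + \frac{3 g}{5} = \frac{8 g}{5}$)
$A{\left(2 \right)} + B{\left(-11 \right)} = \frac{8}{5} \cdot 2 + 1 = \frac{16}{5} + 1 = \frac{21}{5}$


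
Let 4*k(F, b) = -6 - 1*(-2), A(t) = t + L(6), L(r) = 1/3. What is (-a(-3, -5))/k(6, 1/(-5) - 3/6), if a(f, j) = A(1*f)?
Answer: -8/3 ≈ -2.6667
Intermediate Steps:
L(r) = ⅓
A(t) = ⅓ + t (A(t) = t + ⅓ = ⅓ + t)
a(f, j) = ⅓ + f (a(f, j) = ⅓ + 1*f = ⅓ + f)
k(F, b) = -1 (k(F, b) = (-6 - 1*(-2))/4 = (-6 + 2)/4 = (¼)*(-4) = -1)
(-a(-3, -5))/k(6, 1/(-5) - 3/6) = (-(⅓ - 3))/(-1) = -(-1)*(-8)/3 = -1*8/3 = -8/3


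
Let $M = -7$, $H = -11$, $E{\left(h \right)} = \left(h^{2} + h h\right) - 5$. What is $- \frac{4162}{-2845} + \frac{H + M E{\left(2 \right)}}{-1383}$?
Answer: $\frac{5847086}{3934635} \approx 1.4861$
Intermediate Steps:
$E{\left(h \right)} = -5 + 2 h^{2}$ ($E{\left(h \right)} = \left(h^{2} + h^{2}\right) - 5 = 2 h^{2} - 5 = -5 + 2 h^{2}$)
$- \frac{4162}{-2845} + \frac{H + M E{\left(2 \right)}}{-1383} = - \frac{4162}{-2845} + \frac{-11 - 7 \left(-5 + 2 \cdot 2^{2}\right)}{-1383} = \left(-4162\right) \left(- \frac{1}{2845}\right) + \left(-11 - 7 \left(-5 + 2 \cdot 4\right)\right) \left(- \frac{1}{1383}\right) = \frac{4162}{2845} + \left(-11 - 7 \left(-5 + 8\right)\right) \left(- \frac{1}{1383}\right) = \frac{4162}{2845} + \left(-11 - 21\right) \left(- \frac{1}{1383}\right) = \frac{4162}{2845} - - \frac{32}{1383} = \frac{4162}{2845} + \frac{32}{1383} = \frac{5847086}{3934635}$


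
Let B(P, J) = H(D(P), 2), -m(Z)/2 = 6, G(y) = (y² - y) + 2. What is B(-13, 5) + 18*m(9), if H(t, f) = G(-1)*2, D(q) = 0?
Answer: -208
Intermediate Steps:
G(y) = 2 + y² - y
m(Z) = -12 (m(Z) = -2*6 = -12)
H(t, f) = 8 (H(t, f) = (2 + (-1)² - 1*(-1))*2 = (2 + 1 + 1)*2 = 4*2 = 8)
B(P, J) = 8
B(-13, 5) + 18*m(9) = 8 + 18*(-12) = 8 - 216 = -208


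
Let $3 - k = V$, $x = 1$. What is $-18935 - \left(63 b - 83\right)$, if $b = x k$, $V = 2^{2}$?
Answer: $-18789$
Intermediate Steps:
$V = 4$
$k = -1$ ($k = 3 - 4 = -1$)
$b = -1$ ($b = 1 \left(-1\right) = -1$)
$-18935 - \left(63 b - 83\right) = -18935 - \left(63 \left(-1\right) - 83\right) = -18935 - \left(-63 - 83\right) = -18935 - -146 = -18935 + 146 = -18789$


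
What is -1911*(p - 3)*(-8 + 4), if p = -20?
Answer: -175812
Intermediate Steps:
-1911*(p - 3)*(-8 + 4) = -1911*(-20 - 3)*(-8 + 4) = -(-43953)*(-4) = -1911*92 = -175812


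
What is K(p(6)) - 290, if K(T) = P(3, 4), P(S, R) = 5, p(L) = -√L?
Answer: -285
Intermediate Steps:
K(T) = 5
K(p(6)) - 290 = 5 - 290 = -285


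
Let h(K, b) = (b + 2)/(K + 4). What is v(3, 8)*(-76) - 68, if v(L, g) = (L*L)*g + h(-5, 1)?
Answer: -5312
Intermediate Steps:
h(K, b) = (2 + b)/(4 + K)
v(L, g) = -3 + g*L² (v(L, g) = (L*L)*g + (2 + 1)/(4 - 5) = L²*g + 3/(-1) = g*L² - 1*3 = g*L² - 3 = -3 + g*L²)
v(3, 8)*(-76) - 68 = (-3 + 8*3²)*(-76) - 68 = (-3 + 8*9)*(-76) - 68 = (-3 + 72)*(-76) - 68 = 69*(-76) - 68 = -5244 - 68 = -5312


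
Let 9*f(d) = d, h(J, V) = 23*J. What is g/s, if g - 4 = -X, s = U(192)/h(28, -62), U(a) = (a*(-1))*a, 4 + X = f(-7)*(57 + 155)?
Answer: -62629/20736 ≈ -3.0203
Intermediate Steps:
f(d) = d/9
X = -1520/9 (X = -4 + ((⅑)*(-7))*(57 + 155) = -4 - 7/9*212 = -4 - 1484/9 = -1520/9 ≈ -168.89)
U(a) = -a² (U(a) = (-a)*a = -a²)
s = -9216/161 (s = (-1*192²)/((23*28)) = -1*36864/644 = -36864*1/644 = -9216/161 ≈ -57.242)
g = 1556/9 (g = 4 - 1*(-1520/9) = 4 + 1520/9 = 1556/9 ≈ 172.89)
g/s = 1556/(9*(-9216/161)) = (1556/9)*(-161/9216) = -62629/20736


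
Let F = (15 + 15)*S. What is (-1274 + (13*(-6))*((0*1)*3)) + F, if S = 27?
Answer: -464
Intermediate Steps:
F = 810 (F = (15 + 15)*27 = 30*27 = 810)
(-1274 + (13*(-6))*((0*1)*3)) + F = (-1274 + (13*(-6))*((0*1)*3)) + 810 = (-1274 - 0*3) + 810 = (-1274 - 78*0) + 810 = (-1274 + 0) + 810 = -1274 + 810 = -464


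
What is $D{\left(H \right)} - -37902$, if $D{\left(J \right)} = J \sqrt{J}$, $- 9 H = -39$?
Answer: $37902 + \frac{13 \sqrt{39}}{9} \approx 37911.0$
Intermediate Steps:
$H = \frac{13}{3}$ ($H = \left(- \frac{1}{9}\right) \left(-39\right) = \frac{13}{3} \approx 4.3333$)
$D{\left(J \right)} = J^{\frac{3}{2}}$
$D{\left(H \right)} - -37902 = \left(\frac{13}{3}\right)^{\frac{3}{2}} - -37902 = \frac{13 \sqrt{39}}{9} + 37902 = 37902 + \frac{13 \sqrt{39}}{9}$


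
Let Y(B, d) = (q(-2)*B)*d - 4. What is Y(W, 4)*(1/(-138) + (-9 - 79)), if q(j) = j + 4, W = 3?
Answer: -121450/69 ≈ -1760.1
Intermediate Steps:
q(j) = 4 + j
Y(B, d) = -4 + 2*B*d (Y(B, d) = ((4 - 2)*B)*d - 4 = (2*B)*d - 4 = 2*B*d - 4 = -4 + 2*B*d)
Y(W, 4)*(1/(-138) + (-9 - 79)) = (-4 + 2*3*4)*(1/(-138) + (-9 - 79)) = (-4 + 24)*(-1/138 - 88) = 20*(-12145/138) = -121450/69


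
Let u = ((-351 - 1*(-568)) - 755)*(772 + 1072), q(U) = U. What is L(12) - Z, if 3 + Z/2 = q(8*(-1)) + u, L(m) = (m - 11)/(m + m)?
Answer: 47619985/24 ≈ 1.9842e+6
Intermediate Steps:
L(m) = (-11 + m)/(2*m) (L(m) = (-11 + m)/((2*m)) = (-11 + m)*(1/(2*m)) = (-11 + m)/(2*m))
u = -992072 (u = ((-351 + 568) - 755)*1844 = (217 - 755)*1844 = -538*1844 = -992072)
Z = -1984166 (Z = -6 + 2*(8*(-1) - 992072) = -6 + 2*(-8 - 992072) = -6 + 2*(-992080) = -6 - 1984160 = -1984166)
L(12) - Z = (½)*(-11 + 12)/12 - 1*(-1984166) = (½)*(1/12)*1 + 1984166 = 1/24 + 1984166 = 47619985/24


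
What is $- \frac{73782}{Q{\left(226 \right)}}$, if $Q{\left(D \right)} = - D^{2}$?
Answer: $\frac{36891}{25538} \approx 1.4446$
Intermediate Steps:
$- \frac{73782}{Q{\left(226 \right)}} = - \frac{73782}{\left(-1\right) 226^{2}} = - \frac{73782}{\left(-1\right) 51076} = - \frac{73782}{-51076} = \left(-73782\right) \left(- \frac{1}{51076}\right) = \frac{36891}{25538}$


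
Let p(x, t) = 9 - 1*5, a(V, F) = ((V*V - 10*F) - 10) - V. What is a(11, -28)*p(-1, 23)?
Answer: 1520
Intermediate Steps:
a(V, F) = -10 + V**2 - V - 10*F (a(V, F) = ((V**2 - 10*F) - 10) - V = (-10 + V**2 - 10*F) - V = -10 + V**2 - V - 10*F)
p(x, t) = 4 (p(x, t) = 9 - 5 = 4)
a(11, -28)*p(-1, 23) = (-10 + 11**2 - 1*11 - 10*(-28))*4 = (-10 + 121 - 11 + 280)*4 = 380*4 = 1520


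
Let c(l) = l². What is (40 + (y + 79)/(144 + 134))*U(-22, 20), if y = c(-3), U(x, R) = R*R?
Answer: 2241600/139 ≈ 16127.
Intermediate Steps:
U(x, R) = R²
y = 9 (y = (-3)² = 9)
(40 + (y + 79)/(144 + 134))*U(-22, 20) = (40 + (9 + 79)/(144 + 134))*20² = (40 + 88/278)*400 = (40 + 88*(1/278))*400 = (40 + 44/139)*400 = (5604/139)*400 = 2241600/139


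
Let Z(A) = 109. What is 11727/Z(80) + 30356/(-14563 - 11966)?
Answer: 307796779/2891661 ≈ 106.44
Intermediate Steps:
11727/Z(80) + 30356/(-14563 - 11966) = 11727/109 + 30356/(-14563 - 11966) = 11727*(1/109) + 30356/(-26529) = 11727/109 + 30356*(-1/26529) = 11727/109 - 30356/26529 = 307796779/2891661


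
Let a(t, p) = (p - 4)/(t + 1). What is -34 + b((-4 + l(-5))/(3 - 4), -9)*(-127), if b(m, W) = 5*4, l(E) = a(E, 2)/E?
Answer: -2574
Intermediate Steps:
a(t, p) = (-4 + p)/(1 + t)
l(E) = -2/(E*(1 + E)) (l(E) = ((-4 + 2)/(1 + E))/E = (-2/(1 + E))/E = -2/(E*(1 + E)))
b(m, W) = 20
-34 + b((-4 + l(-5))/(3 - 4), -9)*(-127) = -34 + 20*(-127) = -34 - 2540 = -2574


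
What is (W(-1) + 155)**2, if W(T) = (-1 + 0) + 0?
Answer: 23716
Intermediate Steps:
W(T) = -1 (W(T) = -1 + 0 = -1)
(W(-1) + 155)**2 = (-1 + 155)**2 = 154**2 = 23716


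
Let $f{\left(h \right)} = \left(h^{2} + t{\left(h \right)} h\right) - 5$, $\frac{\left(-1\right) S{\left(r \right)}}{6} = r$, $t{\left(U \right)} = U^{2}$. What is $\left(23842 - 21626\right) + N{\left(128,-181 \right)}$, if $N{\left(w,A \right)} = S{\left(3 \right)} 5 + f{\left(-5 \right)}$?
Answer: $2021$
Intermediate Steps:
$S{\left(r \right)} = - 6 r$
$f{\left(h \right)} = -5 + h^{2} + h^{3}$ ($f{\left(h \right)} = \left(h^{2} + h^{2} h\right) - 5 = \left(h^{2} + h^{3}\right) - 5 = -5 + h^{2} + h^{3}$)
$N{\left(w,A \right)} = -195$ ($N{\left(w,A \right)} = \left(-6\right) 3 \cdot 5 + \left(-5 + \left(-5\right)^{2} + \left(-5\right)^{3}\right) = \left(-18\right) 5 - 105 = -90 - 105 = -195$)
$\left(23842 - 21626\right) + N{\left(128,-181 \right)} = \left(23842 - 21626\right) - 195 = 2216 - 195 = 2021$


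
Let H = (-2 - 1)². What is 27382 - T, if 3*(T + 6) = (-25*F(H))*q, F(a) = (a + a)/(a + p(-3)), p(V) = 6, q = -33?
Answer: 27058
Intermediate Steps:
H = 9 (H = (-3)² = 9)
F(a) = 2*a/(6 + a) (F(a) = (a + a)/(a + 6) = (2*a)/(6 + a) = 2*a/(6 + a))
T = 324 (T = -6 + (-50*9/(6 + 9)*(-33))/3 = -6 + (-50*9/15*(-33))/3 = -6 + (-25*6/5*(-33))/3 = -6 + (-30*(-33))/3 = -6 + (⅓)*990 = -6 + 330 = 324)
27382 - T = 27382 - 1*324 = 27382 - 324 = 27058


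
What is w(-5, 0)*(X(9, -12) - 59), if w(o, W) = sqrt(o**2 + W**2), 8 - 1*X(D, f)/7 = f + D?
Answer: 90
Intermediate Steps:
X(D, f) = 56 - 7*D - 7*f (X(D, f) = 56 - 7*(f + D) = 56 - 7*(D + f) = 56 + (-7*D - 7*f) = 56 - 7*D - 7*f)
w(o, W) = sqrt(W**2 + o**2)
w(-5, 0)*(X(9, -12) - 59) = sqrt(0**2 + (-5)**2)*((56 - 7*9 - 7*(-12)) - 59) = sqrt(0 + 25)*((56 - 63 + 84) - 59) = sqrt(25)*(77 - 59) = 5*18 = 90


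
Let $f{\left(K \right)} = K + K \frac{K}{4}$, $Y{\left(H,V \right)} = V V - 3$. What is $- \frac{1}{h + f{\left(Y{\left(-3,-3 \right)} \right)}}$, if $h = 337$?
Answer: $- \frac{1}{352} \approx -0.0028409$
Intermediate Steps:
$Y{\left(H,V \right)} = -3 + V^{2}$ ($Y{\left(H,V \right)} = V^{2} - 3 = -3 + V^{2}$)
$f{\left(K \right)} = K + \frac{K^{2}}{4}$ ($f{\left(K \right)} = K + K K \frac{1}{4} = K + K \frac{K}{4} = K + \frac{K^{2}}{4}$)
$- \frac{1}{h + f{\left(Y{\left(-3,-3 \right)} \right)}} = - \frac{1}{337 + \frac{\left(-3 + \left(-3\right)^{2}\right) \left(4 - \left(3 - \left(-3\right)^{2}\right)\right)}{4}} = - \frac{1}{337 + \frac{\left(-3 + 9\right) \left(4 + \left(-3 + 9\right)\right)}{4}} = - \frac{1}{337 + \frac{1}{4} \cdot 6 \left(4 + 6\right)} = - \frac{1}{337 + \frac{1}{4} \cdot 6 \cdot 10} = - \frac{1}{337 + 15} = - \frac{1}{352}$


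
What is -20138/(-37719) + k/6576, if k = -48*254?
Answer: -6821720/5167503 ≈ -1.3201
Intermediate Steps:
k = -12192
-20138/(-37719) + k/6576 = -20138/(-37719) - 12192/6576 = -20138*(-1/37719) - 12192*1/6576 = 20138/37719 - 254/137 = -6821720/5167503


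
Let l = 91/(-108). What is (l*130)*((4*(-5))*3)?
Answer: 59150/9 ≈ 6572.2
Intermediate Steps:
l = -91/108 (l = 91*(-1/108) = -91/108 ≈ -0.84259)
(l*130)*((4*(-5))*3) = (-91/108*130)*((4*(-5))*3) = -(-59150)*3/27 = -5915/54*(-60) = 59150/9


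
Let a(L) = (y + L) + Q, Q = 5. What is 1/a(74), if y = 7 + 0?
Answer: 1/86 ≈ 0.011628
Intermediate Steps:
y = 7
a(L) = 12 + L (a(L) = (7 + L) + 5 = 12 + L)
1/a(74) = 1/(12 + 74) = 1/86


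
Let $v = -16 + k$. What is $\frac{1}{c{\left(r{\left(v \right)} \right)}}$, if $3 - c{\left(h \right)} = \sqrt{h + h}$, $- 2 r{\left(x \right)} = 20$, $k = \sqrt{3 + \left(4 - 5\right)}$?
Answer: $\frac{3}{29} + \frac{2 i \sqrt{5}}{29} \approx 0.10345 + 0.15421 i$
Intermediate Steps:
$k = \sqrt{2}$ ($k = \sqrt{3 + \left(4 - 5\right)} = \sqrt{3 - 1} = \sqrt{2} \approx 1.4142$)
$v = -16 + \sqrt{2} \approx -14.586$
$r{\left(x \right)} = -10$ ($r{\left(x \right)} = \left(- \frac{1}{2}\right) 20 = -10$)
$c{\left(h \right)} = 3 - \sqrt{2} \sqrt{h}$ ($c{\left(h \right)} = 3 - \sqrt{h + h} = 3 - \sqrt{2 h} = 3 - \sqrt{2} \sqrt{h}$)
$\frac{1}{c{\left(r{\left(v \right)} \right)}} = \frac{1}{3 - \sqrt{2} \sqrt{-10}} = \frac{1}{3 - \sqrt{2} i \sqrt{10}} = \frac{1}{3 - 2 i \sqrt{5}}$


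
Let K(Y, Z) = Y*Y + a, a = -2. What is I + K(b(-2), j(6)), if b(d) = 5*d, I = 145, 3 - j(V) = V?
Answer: 243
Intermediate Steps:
j(V) = 3 - V
K(Y, Z) = -2 + Y**2 (K(Y, Z) = Y*Y - 2 = Y**2 - 2 = -2 + Y**2)
I + K(b(-2), j(6)) = 145 + (-2 + (5*(-2))**2) = 145 + (-2 + (-10)**2) = 145 + (-2 + 100) = 145 + 98 = 243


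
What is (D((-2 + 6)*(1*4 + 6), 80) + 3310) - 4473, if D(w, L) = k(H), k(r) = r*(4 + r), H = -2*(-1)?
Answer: -1151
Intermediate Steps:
H = 2
D(w, L) = 12 (D(w, L) = 2*(4 + 2) = 2*6 = 12)
(D((-2 + 6)*(1*4 + 6), 80) + 3310) - 4473 = (12 + 3310) - 4473 = 3322 - 4473 = -1151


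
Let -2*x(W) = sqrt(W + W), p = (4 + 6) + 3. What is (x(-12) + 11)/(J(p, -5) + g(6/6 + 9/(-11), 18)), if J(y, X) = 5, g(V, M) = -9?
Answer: -11/4 + I*sqrt(6)/4 ≈ -2.75 + 0.61237*I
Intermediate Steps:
p = 13 (p = 10 + 3 = 13)
x(W) = -sqrt(2)*sqrt(W)/2 (x(W) = -sqrt(W + W)/2 = -sqrt(2)*sqrt(W)/2)
(x(-12) + 11)/(J(p, -5) + g(6/6 + 9/(-11), 18)) = (-sqrt(2)*sqrt(-12)/2 + 11)/(5 - 9) = (-sqrt(2)*2*I*sqrt(3)/2 + 11)/(-4) = (-I*sqrt(6) + 11)*(-1/4) = (11 - I*sqrt(6))*(-1/4) = -11/4 + I*sqrt(6)/4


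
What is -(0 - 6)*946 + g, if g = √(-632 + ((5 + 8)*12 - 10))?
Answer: 5676 + 9*I*√6 ≈ 5676.0 + 22.045*I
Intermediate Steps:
g = 9*I*√6 (g = √(-632 + (13*12 - 10)) = √(-632 + (156 - 10)) = √(-632 + 146) = √(-486) = 9*I*√6 ≈ 22.045*I)
-(0 - 6)*946 + g = -(0 - 6)*946 + 9*I*√6 = -1*(-6)*946 + 9*I*√6 = 6*946 + 9*I*√6 = 5676 + 9*I*√6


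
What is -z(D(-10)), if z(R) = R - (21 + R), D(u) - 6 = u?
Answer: 21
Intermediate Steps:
D(u) = 6 + u
z(R) = -21 (z(R) = R + (-21 - R) = -21)
-z(D(-10)) = -1*(-21) = 21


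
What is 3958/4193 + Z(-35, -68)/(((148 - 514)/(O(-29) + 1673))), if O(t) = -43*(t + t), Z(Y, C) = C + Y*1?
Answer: 600362807/511546 ≈ 1173.6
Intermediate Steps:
Z(Y, C) = C + Y
O(t) = -86*t
3958/4193 + Z(-35, -68)/(((148 - 514)/(O(-29) + 1673))) = 3958/4193 + (-68 - 35)/(((148 - 514)/(-86*(-29) + 1673))) = 3958*(1/4193) - 103/((-366/(2494 + 1673))) = 3958/4193 - 103/((-366/4167)) = 3958/4193 - 103/((-366*1/4167)) = 3958/4193 - 103/(-122/1389) = 3958/4193 - 103*(-1389/122) = 3958/4193 + 143067/122 = 600362807/511546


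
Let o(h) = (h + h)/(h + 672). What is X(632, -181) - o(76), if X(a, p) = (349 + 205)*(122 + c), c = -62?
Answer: 6215842/187 ≈ 33240.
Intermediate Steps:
X(a, p) = 33240 (X(a, p) = (349 + 205)*(122 - 62) = 554*60 = 33240)
o(h) = 2*h/(672 + h) (o(h) = (2*h)/(672 + h) = 2*h/(672 + h))
X(632, -181) - o(76) = 33240 - 2*76/(672 + 76) = 33240 - 2*76/748 = 33240 - 1*38/187 = 33240 - 38/187 = 6215842/187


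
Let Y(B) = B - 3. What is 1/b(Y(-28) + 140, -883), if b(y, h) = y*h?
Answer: -1/96247 ≈ -1.0390e-5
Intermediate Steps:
Y(B) = -3 + B
b(y, h) = h*y
1/b(Y(-28) + 140, -883) = 1/(-883*((-3 - 28) + 140)) = 1/(-883*(-31 + 140)) = 1/(-883*109) = 1/(-96247) = -1/96247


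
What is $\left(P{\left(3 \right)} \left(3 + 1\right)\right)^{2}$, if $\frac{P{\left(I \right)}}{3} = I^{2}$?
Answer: $11664$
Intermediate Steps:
$P{\left(I \right)} = 3 I^{2}$
$\left(P{\left(3 \right)} \left(3 + 1\right)\right)^{2} = \left(3 \cdot 3^{2} \left(3 + 1\right)\right)^{2} = \left(3 \cdot 9 \cdot 4\right)^{2} = \left(27 \cdot 4\right)^{2} = 108^{2} = 11664$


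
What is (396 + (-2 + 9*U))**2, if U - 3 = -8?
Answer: 121801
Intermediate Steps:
U = -5 (U = 3 - 8 = -5)
(396 + (-2 + 9*U))**2 = (396 + (-2 + 9*(-5)))**2 = (396 + (-2 - 45))**2 = (396 - 47)**2 = 349**2 = 121801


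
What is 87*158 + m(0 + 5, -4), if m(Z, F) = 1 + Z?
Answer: 13752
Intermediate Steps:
87*158 + m(0 + 5, -4) = 87*158 + (1 + (0 + 5)) = 13746 + (1 + 5) = 13746 + 6 = 13752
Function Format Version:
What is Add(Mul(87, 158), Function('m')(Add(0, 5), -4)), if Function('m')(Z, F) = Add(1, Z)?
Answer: 13752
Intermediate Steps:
Add(Mul(87, 158), Function('m')(Add(0, 5), -4)) = Add(Mul(87, 158), Add(1, Add(0, 5))) = Add(13746, Add(1, 5)) = Add(13746, 6) = 13752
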